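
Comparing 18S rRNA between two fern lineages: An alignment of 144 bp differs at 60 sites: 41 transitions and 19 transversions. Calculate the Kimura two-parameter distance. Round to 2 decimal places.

P = 41/144 ≈ 0.284722 and Q = 19/144 ≈ 0.131944.
Under the Kimura two-parameter model, d = −½ ln(1 − 2P − Q) − ¼ ln(1 − 2Q).
1 − 2P − Q = 0.298612, giving −½ ln(0.298612) = 0.604305.
1 − 2Q = 0.736112, giving −¼ ln(0.736112) = 0.076593.
d = 0.604305 + 0.076593 = 0.680898.

0.68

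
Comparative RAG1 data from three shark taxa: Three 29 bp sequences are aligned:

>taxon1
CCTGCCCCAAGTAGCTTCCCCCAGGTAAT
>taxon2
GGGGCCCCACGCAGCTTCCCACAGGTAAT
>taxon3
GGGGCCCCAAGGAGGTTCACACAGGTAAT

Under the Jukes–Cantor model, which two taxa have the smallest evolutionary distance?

taxon2 and taxon3

taxon1–taxon2: 6/29 differ, p = 0.207, d = 0.242.
taxon1–taxon3: 7/29 differ, p = 0.241, d = 0.291.
taxon2–taxon3: 4/29 differ, p = 0.138, d = 0.152.
The smallest distance is between taxon2 and taxon3.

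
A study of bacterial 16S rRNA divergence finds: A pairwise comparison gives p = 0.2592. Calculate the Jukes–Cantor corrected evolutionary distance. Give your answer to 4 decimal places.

d = −(3/4) ln(1 − 4p/3) = −0.75 ln(1 − 0.3456) = −0.75 ln(0.6544)
  = −0.75 × (-0.424036) = 0.318027 substitutions/site.

0.3180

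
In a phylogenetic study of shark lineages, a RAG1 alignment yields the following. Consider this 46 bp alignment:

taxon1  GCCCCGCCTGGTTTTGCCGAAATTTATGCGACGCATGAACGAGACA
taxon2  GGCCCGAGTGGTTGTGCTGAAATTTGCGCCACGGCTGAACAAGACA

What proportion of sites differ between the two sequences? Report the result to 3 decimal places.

The sequences differ at 11 of 46 positions.
p = 11/46 = 0.239130… ≈ 0.239 (to 3 d.p.).

0.239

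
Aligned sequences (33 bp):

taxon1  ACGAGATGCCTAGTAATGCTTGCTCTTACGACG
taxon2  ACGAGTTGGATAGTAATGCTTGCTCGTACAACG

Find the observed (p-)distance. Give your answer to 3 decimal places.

0.152

The sequences differ at 5 of 33 positions (sites 6, 9, 10, 26, 30).
p = 5/33 = 0.151515… ≈ 0.152 (to 3 d.p.).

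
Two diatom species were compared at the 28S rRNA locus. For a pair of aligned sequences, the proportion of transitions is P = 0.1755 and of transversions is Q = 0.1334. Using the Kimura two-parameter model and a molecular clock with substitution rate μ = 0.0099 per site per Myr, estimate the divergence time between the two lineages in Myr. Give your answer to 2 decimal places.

20.65

Under the Kimura two-parameter model, d = −½ ln(1 − 2P − Q) − ¼ ln(1 − 2Q).
1 − 2P − Q = 0.5156, giving −½ ln(0.5156) = 0.331212.
1 − 2Q = 0.7332, giving −¼ ln(0.7332) = 0.077584.
d = 0.331212 + 0.077584 = 0.408796.
Under a molecular clock d = 2μt, so t = d/(2μ) = 0.408796 / (2 × 0.0099) = 20.65 Myr.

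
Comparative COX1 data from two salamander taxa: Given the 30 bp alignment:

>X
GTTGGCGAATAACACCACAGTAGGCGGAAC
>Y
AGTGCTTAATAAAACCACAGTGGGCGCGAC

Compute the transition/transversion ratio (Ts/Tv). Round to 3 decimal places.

0.800

Transitions are A↔G and C↔T; transversions are all other mismatches.
Transitions: 4. Transversions: 5.
R = 4/5 = 0.800.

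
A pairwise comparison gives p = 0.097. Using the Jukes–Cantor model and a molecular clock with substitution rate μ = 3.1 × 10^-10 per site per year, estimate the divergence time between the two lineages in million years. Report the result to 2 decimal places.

d = −(3/4) ln(1 − 4p/3) = −0.75 ln(1 − 0.129333) = −0.75 ln(0.870667)
  = −0.75 × (-0.138496) = 0.103872 substitutions/site.
Under a molecular clock d = 2μt, so t = d/(2μ) = 0.103872 / (2 × 3.1 × 10^-10) = 167.54 million years.

167.54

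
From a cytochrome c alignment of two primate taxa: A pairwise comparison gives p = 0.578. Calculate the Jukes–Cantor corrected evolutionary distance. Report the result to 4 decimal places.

d = −(3/4) ln(1 − 4p/3) = −0.75 ln(1 − 0.770667) = −0.75 ln(0.229333)
  = −0.75 × (-1.472580) = 1.104435 substitutions/site.

1.1044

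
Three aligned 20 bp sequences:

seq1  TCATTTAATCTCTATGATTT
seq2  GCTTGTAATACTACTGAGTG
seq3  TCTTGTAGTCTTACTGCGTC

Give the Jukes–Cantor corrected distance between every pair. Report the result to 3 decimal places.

seq1–seq2: 10/20 sites differ → p = 0.5, d = −0.75 ln(1 − 0.666667) = 0.823960 ≈ 0.824.
seq1–seq3: 9/20 sites differ → p = 0.45, d = −0.75 ln(1 − 0.6) = 0.687218 ≈ 0.687.
seq2–seq3: 6/20 sites differ → p = 0.3, d = −0.75 ln(1 − 0.4) = 0.383119 ≈ 0.383.

d(seq1,seq2) = 0.824, d(seq1,seq3) = 0.687, d(seq2,seq3) = 0.383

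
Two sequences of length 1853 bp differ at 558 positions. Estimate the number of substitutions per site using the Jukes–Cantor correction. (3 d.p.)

0.385

p = 558/1853 ≈ 0.301133.
d = −(3/4) ln(1 − 4p/3) = −0.75 ln(1 − 0.401511) = −0.75 ln(0.598489)
  = −0.75 × (-0.513347) = 0.385010 substitutions/site.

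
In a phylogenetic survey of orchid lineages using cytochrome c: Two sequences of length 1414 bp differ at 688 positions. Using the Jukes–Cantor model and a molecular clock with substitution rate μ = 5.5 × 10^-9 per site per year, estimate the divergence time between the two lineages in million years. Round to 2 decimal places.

71.34

p = 688/1414 ≈ 0.486563.
d = −(3/4) ln(1 − 4p/3) = −0.75 ln(1 − 0.648751) = −0.75 ln(0.351249)
  = −0.75 × (-1.046260) = 0.784695 substitutions/site.
Under a molecular clock d = 2μt, so t = d/(2μ) = 0.784695 / (2 × 5.5 × 10^-9) = 71.34 million years.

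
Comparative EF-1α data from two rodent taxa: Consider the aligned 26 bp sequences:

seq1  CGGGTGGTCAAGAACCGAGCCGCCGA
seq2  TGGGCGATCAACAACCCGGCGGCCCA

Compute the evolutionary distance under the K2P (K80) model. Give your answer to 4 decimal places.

Of 26 sites, 4 differences are transitions and 4 are transversions, so P = 4/26 ≈ 0.153846 and Q = 4/26 ≈ 0.153846.
Under the Kimura two-parameter model, d = −½ ln(1 − 2P − Q) − ¼ ln(1 − 2Q).
1 − 2P − Q = 0.538462, giving −½ ln(0.538462) = 0.309519.
1 − 2Q = 0.692308, giving −¼ ln(0.692308) = 0.091931.
d = 0.309519 + 0.091931 = 0.401450.

0.4015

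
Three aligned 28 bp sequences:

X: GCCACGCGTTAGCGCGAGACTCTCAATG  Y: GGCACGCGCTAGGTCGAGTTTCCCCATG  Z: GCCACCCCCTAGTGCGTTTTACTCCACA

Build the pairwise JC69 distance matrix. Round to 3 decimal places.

X–Y: 8/28 sites differ → p ≈ 0.285714, d = −0.75 ln(1 − 0.380952) = 0.359679 ≈ 0.360.
X–Z: 12/28 sites differ → p ≈ 0.428571, d = −0.75 ln(1 − 0.571428) = 0.635472 ≈ 0.635.
Y–Z: 11/28 sites differ → p ≈ 0.392857, d = −0.75 ln(1 − 0.523809) = 0.556452 ≈ 0.556.

d(X,Y) = 0.360, d(X,Z) = 0.635, d(Y,Z) = 0.556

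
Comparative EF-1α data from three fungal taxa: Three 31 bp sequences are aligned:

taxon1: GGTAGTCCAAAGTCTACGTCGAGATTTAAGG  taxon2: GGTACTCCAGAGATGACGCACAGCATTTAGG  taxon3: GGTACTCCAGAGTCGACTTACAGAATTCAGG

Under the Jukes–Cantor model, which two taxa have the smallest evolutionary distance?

taxon1–taxon2: 11/31 differ, p = 0.355, d = 0.481.
taxon1–taxon3: 8/31 differ, p = 0.258, d = 0.316.
taxon2–taxon3: 6/31 differ, p = 0.194, d = 0.224.
The smallest distance is between taxon2 and taxon3.

taxon2 and taxon3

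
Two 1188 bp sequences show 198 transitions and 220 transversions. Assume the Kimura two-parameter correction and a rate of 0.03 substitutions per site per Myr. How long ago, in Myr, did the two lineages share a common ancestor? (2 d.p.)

P = 198/1188 ≈ 0.166667 and Q = 220/1188 ≈ 0.185185.
Under the Kimura two-parameter model, d = −½ ln(1 − 2P − Q) − ¼ ln(1 − 2Q).
1 − 2P − Q = 0.481481, giving −½ ln(0.481481) = 0.365444.
1 − 2Q = 0.62963, giving −¼ ln(0.62963) = 0.115656.
d = 0.365444 + 0.115656 = 0.481100.
Under a molecular clock d = 2μt, so t = d/(2μ) = 0.481100 / (2 × 0.03) = 8.02 Myr.

8.02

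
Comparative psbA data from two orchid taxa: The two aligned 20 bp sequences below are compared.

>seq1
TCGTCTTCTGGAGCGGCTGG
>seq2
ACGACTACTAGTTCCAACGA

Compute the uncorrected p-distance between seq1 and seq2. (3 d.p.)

The sequences differ at 11 of 20 positions.
p = 11/20 = 0.550.

0.550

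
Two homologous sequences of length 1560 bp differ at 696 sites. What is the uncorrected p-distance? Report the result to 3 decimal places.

p = 696/1560 = 0.446153… ≈ 0.446 (to 3 d.p.).

0.446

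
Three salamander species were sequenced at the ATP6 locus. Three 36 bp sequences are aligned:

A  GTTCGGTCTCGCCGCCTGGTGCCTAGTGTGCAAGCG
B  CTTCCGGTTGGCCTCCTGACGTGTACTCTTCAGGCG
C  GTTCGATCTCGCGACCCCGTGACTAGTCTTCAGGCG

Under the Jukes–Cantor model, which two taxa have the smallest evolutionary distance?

A–B: 14/36 differ, p = 0.389, d = 0.548.
A–C: 9/36 differ, p = 0.250, d = 0.304.
B–C: 15/36 differ, p = 0.417, d = 0.608.
The smallest distance is between A and C.

A and C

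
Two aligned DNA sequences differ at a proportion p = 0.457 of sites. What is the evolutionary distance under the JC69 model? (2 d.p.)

0.70

d = −(3/4) ln(1 − 4p/3) = −0.75 ln(1 − 0.609333) = −0.75 ln(0.390667)
  = −0.75 × (-0.939900) = 0.704925 substitutions/site.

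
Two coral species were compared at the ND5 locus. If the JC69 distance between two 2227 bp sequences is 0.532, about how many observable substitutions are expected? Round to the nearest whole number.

Invert JC69: p = (3/4)(1 − e^(−4d/3)) = 0.75 × (1 − e^(-0.709333)) = 0.75 × (1 − 0.491972) = 0.381021.
Expected differing sites = pL ≈ 0.381021 × 2227 = 848.533767 ≈ 849.

849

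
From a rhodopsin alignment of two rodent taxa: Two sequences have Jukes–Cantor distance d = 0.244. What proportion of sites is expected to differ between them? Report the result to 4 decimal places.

0.2083

p = (3/4)(1 − e^(−4d/3)) = 0.75 × (1 − e^(-0.325333)) = 0.75 × (1 − 0.722287) = 0.208285.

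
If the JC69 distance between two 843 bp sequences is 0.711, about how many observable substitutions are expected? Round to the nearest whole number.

Invert JC69: p = (3/4)(1 − e^(−4d/3)) = 0.75 × (1 − e^(-0.948)) = 0.75 × (1 − 0.387515) = 0.459364.
Expected differing sites = pL ≈ 0.459364 × 843 = 387.243852 ≈ 387.

387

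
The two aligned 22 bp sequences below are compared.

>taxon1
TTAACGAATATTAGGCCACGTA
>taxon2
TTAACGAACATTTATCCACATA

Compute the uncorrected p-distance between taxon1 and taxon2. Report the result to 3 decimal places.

The sequences differ at 5 of 22 positions (sites 9, 13, 14, 15, 20).
p = 5/22 = 0.227272… ≈ 0.227 (to 3 d.p.).

0.227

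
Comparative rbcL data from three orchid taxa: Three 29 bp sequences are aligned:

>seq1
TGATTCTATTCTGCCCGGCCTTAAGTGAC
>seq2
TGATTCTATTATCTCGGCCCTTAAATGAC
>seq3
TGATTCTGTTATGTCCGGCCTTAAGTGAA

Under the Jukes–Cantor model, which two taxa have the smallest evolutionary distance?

seq1 and seq3

seq1–seq2: 6/29 differ, p = 0.207, d = 0.242.
seq1–seq3: 4/29 differ, p = 0.138, d = 0.152.
seq2–seq3: 6/29 differ, p = 0.207, d = 0.242.
The smallest distance is between seq1 and seq3.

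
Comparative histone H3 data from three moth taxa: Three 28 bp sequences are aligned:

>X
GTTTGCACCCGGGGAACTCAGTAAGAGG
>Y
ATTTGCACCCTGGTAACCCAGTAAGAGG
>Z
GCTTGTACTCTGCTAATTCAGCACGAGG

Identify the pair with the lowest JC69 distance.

X–Y: 4/28 differ, p = 0.143, d = 0.158.
X–Z: 9/28 differ, p = 0.321, d = 0.420.
Y–Z: 9/28 differ, p = 0.321, d = 0.420.
The smallest distance is between X and Y.

X and Y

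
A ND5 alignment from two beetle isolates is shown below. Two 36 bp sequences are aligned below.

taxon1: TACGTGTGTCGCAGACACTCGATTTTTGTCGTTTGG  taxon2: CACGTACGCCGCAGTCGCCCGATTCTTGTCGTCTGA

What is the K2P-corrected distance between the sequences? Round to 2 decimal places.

Of 36 sites, 9 differences are transitions and 1 are transversions, so P = 9/36 = 0.25 and Q = 1/36 ≈ 0.027778.
Under the Kimura two-parameter model, d = −½ ln(1 − 2P − Q) − ¼ ln(1 − 2Q).
1 − 2P − Q = 0.472222, giving −½ ln(0.472222) = 0.375153.
1 − 2Q = 0.944444, giving −¼ ln(0.944444) = 0.014290.
d = 0.375153 + 0.014290 = 0.389443.

0.39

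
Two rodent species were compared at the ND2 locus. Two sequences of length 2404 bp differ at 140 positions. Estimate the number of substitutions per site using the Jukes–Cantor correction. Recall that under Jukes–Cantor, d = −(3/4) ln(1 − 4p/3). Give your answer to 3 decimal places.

p = 140/2404 ≈ 0.058236.
d = −(3/4) ln(1 − 4p/3) = −0.75 ln(1 − 0.077648) = −0.75 ln(0.922352)
  = −0.75 × (-0.080828) = 0.060621 substitutions/site.

0.061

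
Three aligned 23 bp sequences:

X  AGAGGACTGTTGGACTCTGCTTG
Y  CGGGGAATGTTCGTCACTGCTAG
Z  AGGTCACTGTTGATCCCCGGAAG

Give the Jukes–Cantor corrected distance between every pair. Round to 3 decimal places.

d(X,Y) = 0.390, d(X,Z) = 0.650, d(Y,Z) = 0.650

X–Y: 7/23 sites differ → p ≈ 0.304348, d = −0.75 ln(1 − 0.405797) = 0.390401 ≈ 0.390.
X–Z: 10/23 sites differ → p ≈ 0.434783, d = −0.75 ln(1 − 0.579711) = 0.650110 ≈ 0.650.
Y–Z: 10/23 sites differ → p ≈ 0.434783, d = −0.75 ln(1 − 0.579711) = 0.650110 ≈ 0.650.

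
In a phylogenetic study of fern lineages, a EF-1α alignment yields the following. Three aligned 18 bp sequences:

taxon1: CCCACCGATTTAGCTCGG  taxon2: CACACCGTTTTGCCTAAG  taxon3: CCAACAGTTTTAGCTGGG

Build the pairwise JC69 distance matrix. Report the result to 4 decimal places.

d(taxon1,taxon2) = 0.4408, d(taxon1,taxon3) = 0.2635, d(taxon2,taxon3) = 0.5482

taxon1–taxon2: 6/18 sites differ → p ≈ 0.333333, d = −0.75 ln(1 − 0.444444) = 0.440839 ≈ 0.4408.
taxon1–taxon3: 4/18 sites differ → p ≈ 0.222222, d = −0.75 ln(1 − 0.296296) = 0.263548 ≈ 0.2635.
taxon2–taxon3: 7/18 sites differ → p ≈ 0.388889, d = −0.75 ln(1 − 0.518519) = 0.548166 ≈ 0.5482.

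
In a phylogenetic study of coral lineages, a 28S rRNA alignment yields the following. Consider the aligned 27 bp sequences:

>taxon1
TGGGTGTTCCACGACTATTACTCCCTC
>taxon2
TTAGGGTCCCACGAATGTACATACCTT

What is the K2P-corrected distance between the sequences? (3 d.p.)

0.588

Of 27 sites, 4 differences are transitions and 7 are transversions, so P = 4/27 ≈ 0.148148 and Q = 7/27 ≈ 0.259259.
Under the Kimura two-parameter model, d = −½ ln(1 − 2P − Q) − ¼ ln(1 − 2Q).
1 − 2P − Q = 0.444445, giving −½ ln(0.444445) = 0.405464.
1 − 2Q = 0.481482, giving −¼ ln(0.481482) = 0.182722.
d = 0.405464 + 0.182722 = 0.588186.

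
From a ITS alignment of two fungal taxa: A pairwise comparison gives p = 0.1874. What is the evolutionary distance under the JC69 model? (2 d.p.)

0.22

d = −(3/4) ln(1 − 4p/3) = −0.75 ln(1 − 0.249867) = −0.75 ln(0.750133)
  = −0.75 × (-0.287505) = 0.215629 substitutions/site.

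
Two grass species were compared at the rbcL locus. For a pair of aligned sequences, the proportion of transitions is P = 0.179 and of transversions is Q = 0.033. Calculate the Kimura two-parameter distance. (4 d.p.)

Under the Kimura two-parameter model, d = −½ ln(1 − 2P − Q) − ¼ ln(1 − 2Q).
1 − 2P − Q = 0.609, giving −½ ln(0.609) = 0.247969.
1 − 2Q = 0.934, giving −¼ ln(0.934) = 0.017070.
d = 0.247969 + 0.017070 = 0.265039.

0.2650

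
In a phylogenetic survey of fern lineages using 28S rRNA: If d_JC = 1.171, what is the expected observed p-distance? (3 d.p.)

0.593

p = (3/4)(1 − e^(−4d/3)) = 0.75 × (1 − e^(-1.561333)) = 0.75 × (1 − 0.209856) = 0.592608.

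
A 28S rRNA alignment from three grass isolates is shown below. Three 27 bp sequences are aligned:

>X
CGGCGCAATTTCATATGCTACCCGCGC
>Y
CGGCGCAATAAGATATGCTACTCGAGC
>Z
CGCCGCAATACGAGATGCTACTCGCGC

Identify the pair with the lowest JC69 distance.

Y and Z

X–Y: 5/27 differ, p = 0.185, d = 0.213.
X–Z: 6/27 differ, p = 0.222, d = 0.264.
Y–Z: 4/27 differ, p = 0.148, d = 0.165.
The smallest distance is between Y and Z.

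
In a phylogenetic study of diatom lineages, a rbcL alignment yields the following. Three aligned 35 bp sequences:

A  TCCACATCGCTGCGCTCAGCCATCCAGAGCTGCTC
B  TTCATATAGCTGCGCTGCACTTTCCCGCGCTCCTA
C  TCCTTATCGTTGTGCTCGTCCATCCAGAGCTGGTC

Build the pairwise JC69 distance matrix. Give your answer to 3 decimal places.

d(A,B) = 0.458, d(A,C) = 0.233, d(B,C) = 0.635

A–B: 12/35 sites differ → p ≈ 0.342857, d = −0.75 ln(1 − 0.457143) = 0.458182 ≈ 0.458.
A–C: 7/35 sites differ → p = 0.2, d = −0.75 ln(1 − 0.266667) = 0.232617 ≈ 0.233.
B–C: 15/35 sites differ → p ≈ 0.428571, d = −0.75 ln(1 − 0.571428) = 0.635472 ≈ 0.635.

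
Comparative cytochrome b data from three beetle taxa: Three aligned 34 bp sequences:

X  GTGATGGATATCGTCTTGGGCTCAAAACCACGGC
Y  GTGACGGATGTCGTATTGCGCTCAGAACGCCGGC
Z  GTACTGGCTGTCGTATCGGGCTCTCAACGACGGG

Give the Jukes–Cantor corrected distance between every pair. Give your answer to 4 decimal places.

X–Y: 7/34 sites differ → p ≈ 0.205882, d = −0.75 ln(1 − 0.274509) = 0.240680 ≈ 0.2407.
X–Z: 10/34 sites differ → p ≈ 0.294118, d = −0.75 ln(1 − 0.392157) = 0.373379 ≈ 0.3734.
Y–Z: 10/34 sites differ → p ≈ 0.294118, d = −0.75 ln(1 − 0.392157) = 0.373379 ≈ 0.3734.

d(X,Y) = 0.2407, d(X,Z) = 0.3734, d(Y,Z) = 0.3734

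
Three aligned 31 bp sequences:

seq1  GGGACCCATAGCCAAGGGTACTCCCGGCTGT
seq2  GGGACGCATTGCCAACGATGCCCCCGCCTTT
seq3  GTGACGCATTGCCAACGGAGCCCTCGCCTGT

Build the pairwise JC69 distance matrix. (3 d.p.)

d(seq1,seq2) = 0.316, d(seq1,seq3) = 0.367, d(seq2,seq3) = 0.182

seq1–seq2: 8/31 sites differ → p ≈ 0.258065, d = −0.75 ln(1 − 0.344087) = 0.316295 ≈ 0.316.
seq1–seq3: 9/31 sites differ → p ≈ 0.290323, d = −0.75 ln(1 − 0.387097) = 0.367161 ≈ 0.367.
seq2–seq3: 5/31 sites differ → p ≈ 0.16129, d = −0.75 ln(1 − 0.215053) = 0.181604 ≈ 0.182.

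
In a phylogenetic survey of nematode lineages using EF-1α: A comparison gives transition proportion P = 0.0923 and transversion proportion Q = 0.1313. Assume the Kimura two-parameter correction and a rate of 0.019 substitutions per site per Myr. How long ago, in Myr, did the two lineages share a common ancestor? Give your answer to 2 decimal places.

Under the Kimura two-parameter model, d = −½ ln(1 − 2P − Q) − ¼ ln(1 − 2Q).
1 − 2P − Q = 0.6841, giving −½ ln(0.6841) = 0.189826.
1 − 2Q = 0.7374, giving −¼ ln(0.7374) = 0.076156.
d = 0.189826 + 0.076156 = 0.265982.
Under a molecular clock d = 2μt, so t = d/(2μ) = 0.265982 / (2 × 0.019) = 7.00 Myr.

7.00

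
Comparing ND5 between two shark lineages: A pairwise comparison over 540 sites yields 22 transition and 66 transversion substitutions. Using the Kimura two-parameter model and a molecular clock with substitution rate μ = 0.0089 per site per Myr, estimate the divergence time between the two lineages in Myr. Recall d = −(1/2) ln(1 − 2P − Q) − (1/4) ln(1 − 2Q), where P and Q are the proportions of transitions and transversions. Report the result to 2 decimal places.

10.34

P = 22/540 ≈ 0.040741 and Q = 66/540 ≈ 0.122222.
Under the Kimura two-parameter model, d = −½ ln(1 − 2P − Q) − ¼ ln(1 − 2Q).
1 − 2P − Q = 0.796296, giving −½ ln(0.796296) = 0.113892.
1 − 2Q = 0.755556, giving −¼ ln(0.755556) = 0.070075.
d = 0.113892 + 0.070075 = 0.183967.
Under a molecular clock d = 2μt, so t = d/(2μ) = 0.183967 / (2 × 0.0089) = 10.34 Myr.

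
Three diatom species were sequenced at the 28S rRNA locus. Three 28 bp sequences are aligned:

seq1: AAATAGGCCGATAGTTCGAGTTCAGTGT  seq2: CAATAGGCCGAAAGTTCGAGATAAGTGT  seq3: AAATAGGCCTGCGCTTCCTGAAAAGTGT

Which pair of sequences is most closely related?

seq1–seq2: 4/28 differ, p = 0.143, d = 0.158.
seq1–seq3: 10/28 differ, p = 0.357, d = 0.485.
seq2–seq3: 9/28 differ, p = 0.321, d = 0.420.
The smallest distance is between seq1 and seq2.

seq1 and seq2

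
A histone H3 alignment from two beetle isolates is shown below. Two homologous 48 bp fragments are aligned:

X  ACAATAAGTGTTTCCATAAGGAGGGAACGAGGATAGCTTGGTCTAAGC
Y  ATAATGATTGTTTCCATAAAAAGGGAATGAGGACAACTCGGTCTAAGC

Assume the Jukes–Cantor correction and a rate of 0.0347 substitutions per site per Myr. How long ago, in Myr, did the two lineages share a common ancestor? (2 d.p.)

The sequences differ at 9 of 48 sites (2, 6, 8, 20, 21, 28, 34, 36, 39), so p = 9/48 = 0.1875.
d = −(3/4) ln(1 − 4p/3) = −0.75 ln(1 − 0.25) = −0.75 ln(0.75)
  = −0.75 × (-0.287682) = 0.215762 substitutions/site.
Under a molecular clock d = 2μt, so t = d/(2μ) = 0.215762 / (2 × 0.0347) = 3.11 Myr.

3.11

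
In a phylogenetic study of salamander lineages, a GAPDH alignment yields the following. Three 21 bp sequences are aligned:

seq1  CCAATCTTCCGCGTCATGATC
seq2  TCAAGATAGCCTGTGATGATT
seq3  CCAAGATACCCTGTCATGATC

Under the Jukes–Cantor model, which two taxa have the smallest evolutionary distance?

seq1–seq2: 9/21 differ, p = 0.429, d = 0.635.
seq1–seq3: 5/21 differ, p = 0.238, d = 0.286.
seq2–seq3: 4/21 differ, p = 0.190, d = 0.220.
The smallest distance is between seq2 and seq3.

seq2 and seq3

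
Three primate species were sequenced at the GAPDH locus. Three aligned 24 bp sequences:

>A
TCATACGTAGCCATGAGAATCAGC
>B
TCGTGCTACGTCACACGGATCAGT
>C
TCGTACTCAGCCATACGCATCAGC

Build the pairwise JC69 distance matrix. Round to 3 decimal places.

d(A,B) = 0.708, d(A,C) = 0.304, d(B,C) = 0.369

A–B: 11/24 sites differ → p ≈ 0.458333, d = −0.75 ln(1 − 0.611111) = 0.708346 ≈ 0.708.
A–C: 6/24 sites differ → p = 0.25, d = −0.75 ln(1 − 0.333333) = 0.304098 ≈ 0.304.
B–C: 7/24 sites differ → p ≈ 0.291667, d = −0.75 ln(1 − 0.388889) = 0.369358 ≈ 0.369.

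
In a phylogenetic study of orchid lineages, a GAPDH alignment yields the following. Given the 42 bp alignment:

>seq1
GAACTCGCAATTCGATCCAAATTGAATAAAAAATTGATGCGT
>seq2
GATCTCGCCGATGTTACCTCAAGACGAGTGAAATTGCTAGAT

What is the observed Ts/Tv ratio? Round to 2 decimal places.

Transitions are A↔G and C↔T; transversions are all other mismatches.
Transitions: 7. Transversions: 16.
R = 7/16 = 0.4375 ≈ 0.44 (to 2 d.p.).

0.44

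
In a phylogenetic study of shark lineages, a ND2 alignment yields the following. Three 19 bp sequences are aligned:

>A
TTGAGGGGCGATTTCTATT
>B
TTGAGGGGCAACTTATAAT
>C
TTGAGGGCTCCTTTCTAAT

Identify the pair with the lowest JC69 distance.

A–B: 4/19 differ, p = 0.211, d = 0.247.
A–C: 5/19 differ, p = 0.263, d = 0.324.
B–C: 6/19 differ, p = 0.316, d = 0.410.
The smallest distance is between A and B.

A and B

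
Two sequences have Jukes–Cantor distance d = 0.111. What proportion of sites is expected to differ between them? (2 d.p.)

0.10

p = (3/4)(1 − e^(−4d/3)) = 0.75 × (1 − e^(-0.148)) = 0.75 × (1 − 0.862431) = 0.103177.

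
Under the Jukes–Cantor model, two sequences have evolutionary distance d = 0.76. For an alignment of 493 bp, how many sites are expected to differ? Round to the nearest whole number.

236

Invert JC69: p = (3/4)(1 − e^(−4d/3)) = 0.75 × (1 − e^(-1.013333)) = 0.75 × (1 − 0.363007) = 0.477745.
Expected differing sites = pL ≈ 0.477745 × 493 = 235.528285 ≈ 236.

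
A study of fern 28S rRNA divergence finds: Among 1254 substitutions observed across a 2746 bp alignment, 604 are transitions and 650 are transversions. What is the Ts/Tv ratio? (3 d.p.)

R = 604/650 = 0.929230… ≈ 0.929 (to 3 d.p.).

0.929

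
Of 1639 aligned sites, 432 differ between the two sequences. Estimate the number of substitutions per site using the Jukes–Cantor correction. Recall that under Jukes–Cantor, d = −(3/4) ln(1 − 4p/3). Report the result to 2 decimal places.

0.32

p = 432/1639 ≈ 0.263575.
d = −(3/4) ln(1 − 4p/3) = −0.75 ln(1 − 0.351433) = −0.75 ln(0.648567)
  = −0.75 × (-0.432990) = 0.324743 substitutions/site.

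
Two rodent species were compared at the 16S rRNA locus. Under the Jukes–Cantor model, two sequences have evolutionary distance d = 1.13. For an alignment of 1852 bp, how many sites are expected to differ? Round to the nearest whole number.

Invert JC69: p = (3/4)(1 − e^(−4d/3)) = 0.75 × (1 − e^(-1.506667)) = 0.75 × (1 − 0.221647) = 0.583765.
Expected differing sites = pL ≈ 0.583765 × 1852 = 1081.13278 ≈ 1081.

1081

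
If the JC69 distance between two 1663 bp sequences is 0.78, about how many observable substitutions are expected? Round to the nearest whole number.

Invert JC69: p = (3/4)(1 − e^(−4d/3)) = 0.75 × (1 − e^(-1.04)) = 0.75 × (1 − 0.353455) = 0.484909.
Expected differing sites = pL ≈ 0.484909 × 1663 = 806.403667 ≈ 806.

806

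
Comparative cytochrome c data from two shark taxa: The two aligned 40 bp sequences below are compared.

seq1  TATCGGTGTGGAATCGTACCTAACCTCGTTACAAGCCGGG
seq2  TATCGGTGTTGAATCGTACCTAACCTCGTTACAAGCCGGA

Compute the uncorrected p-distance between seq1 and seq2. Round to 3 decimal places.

The sequences differ at 2 of 40 positions (sites 10, 40).
p = 2/40 = 0.050.

0.050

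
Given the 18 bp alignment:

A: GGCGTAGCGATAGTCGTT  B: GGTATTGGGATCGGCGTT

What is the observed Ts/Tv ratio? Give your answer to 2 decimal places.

0.50

Transitions are A↔G and C↔T; transversions are all other mismatches.
Transitions: 2. Transversions: 4.
R = 2/4 = 0.50.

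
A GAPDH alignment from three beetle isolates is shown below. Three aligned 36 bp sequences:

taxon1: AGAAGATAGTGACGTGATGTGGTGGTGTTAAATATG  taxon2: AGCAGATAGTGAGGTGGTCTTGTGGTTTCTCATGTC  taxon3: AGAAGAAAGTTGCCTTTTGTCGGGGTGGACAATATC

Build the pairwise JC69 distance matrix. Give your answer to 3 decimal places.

taxon1–taxon2: 11/36 sites differ → p ≈ 0.305556, d = −0.75 ln(1 − 0.407408) = 0.392437 ≈ 0.392.
taxon1–taxon3: 12/36 sites differ → p ≈ 0.333333, d = −0.75 ln(1 − 0.444444) = 0.440839 ≈ 0.441.
taxon2–taxon3: 17/36 sites differ → p ≈ 0.472222, d = −0.75 ln(1 − 0.629629) = 0.744938 ≈ 0.745.

d(taxon1,taxon2) = 0.392, d(taxon1,taxon3) = 0.441, d(taxon2,taxon3) = 0.745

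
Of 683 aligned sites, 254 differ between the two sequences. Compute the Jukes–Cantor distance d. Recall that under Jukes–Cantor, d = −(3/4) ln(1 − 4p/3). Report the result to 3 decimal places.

p = 254/683 ≈ 0.371889.
d = −(3/4) ln(1 − 4p/3) = −0.75 ln(1 − 0.495852) = −0.75 ln(0.504148)
  = −0.75 × (-0.684885) = 0.513664 substitutions/site.

0.514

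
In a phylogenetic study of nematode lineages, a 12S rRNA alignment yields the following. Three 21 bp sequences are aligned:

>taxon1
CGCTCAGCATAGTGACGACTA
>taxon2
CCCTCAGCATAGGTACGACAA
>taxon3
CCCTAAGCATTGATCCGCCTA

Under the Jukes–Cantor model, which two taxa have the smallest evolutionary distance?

taxon1–taxon2: 4/21 differ, p = 0.190, d = 0.220.
taxon1–taxon3: 7/21 differ, p = 0.333, d = 0.441.
taxon2–taxon3: 6/21 differ, p = 0.286, d = 0.360.
The smallest distance is between taxon1 and taxon2.

taxon1 and taxon2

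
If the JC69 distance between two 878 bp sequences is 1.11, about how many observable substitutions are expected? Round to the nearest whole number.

509

Invert JC69: p = (3/4)(1 − e^(−4d/3)) = 0.75 × (1 − e^(-1.48)) = 0.75 × (1 − 0.227638) = 0.579272.
Expected differing sites = pL ≈ 0.579272 × 878 = 508.600816 ≈ 509.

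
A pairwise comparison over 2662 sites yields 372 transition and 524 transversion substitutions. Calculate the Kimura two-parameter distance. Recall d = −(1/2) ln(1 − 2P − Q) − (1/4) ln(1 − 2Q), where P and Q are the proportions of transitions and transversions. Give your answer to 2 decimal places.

P = 372/2662 ≈ 0.139745 and Q = 524/2662 ≈ 0.196844.
Under the Kimura two-parameter model, d = −½ ln(1 − 2P − Q) − ¼ ln(1 − 2Q).
1 − 2P − Q = 0.523666, giving −½ ln(0.523666) = 0.323451.
1 − 2Q = 0.606312, giving −¼ ln(0.606312) = 0.125090.
d = 0.323451 + 0.125090 = 0.448541.

0.45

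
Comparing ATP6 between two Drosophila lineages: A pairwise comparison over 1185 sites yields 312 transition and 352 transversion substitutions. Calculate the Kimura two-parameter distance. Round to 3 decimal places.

P = 312/1185 ≈ 0.263291 and Q = 352/1185 ≈ 0.297046.
Under the Kimura two-parameter model, d = −½ ln(1 − 2P − Q) − ¼ ln(1 − 2Q).
1 − 2P − Q = 0.176372, giving −½ ln(0.176372) = 0.867580.
1 − 2Q = 0.405908, giving −¼ ln(0.405908) = 0.225407.
d = 0.867580 + 0.225407 = 1.092987.

1.093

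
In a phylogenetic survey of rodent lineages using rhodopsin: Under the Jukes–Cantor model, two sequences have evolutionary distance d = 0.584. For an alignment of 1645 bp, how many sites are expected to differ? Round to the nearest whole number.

667

Invert JC69: p = (3/4)(1 − e^(−4d/3)) = 0.75 × (1 − e^(-0.778667)) = 0.75 × (1 − 0.459017) = 0.405737.
Expected differing sites = pL ≈ 0.405737 × 1645 = 667.437365 ≈ 667.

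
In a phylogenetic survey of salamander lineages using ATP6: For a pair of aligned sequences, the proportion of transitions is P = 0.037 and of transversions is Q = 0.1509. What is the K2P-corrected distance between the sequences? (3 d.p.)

Under the Kimura two-parameter model, d = −½ ln(1 − 2P − Q) − ¼ ln(1 − 2Q).
1 − 2P − Q = 0.7751, giving −½ ln(0.7751) = 0.127382.
1 − 2Q = 0.6982, giving −¼ ln(0.6982) = 0.089812.
d = 0.127382 + 0.089812 = 0.217194.

0.217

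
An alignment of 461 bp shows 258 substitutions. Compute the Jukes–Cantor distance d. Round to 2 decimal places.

1.03

p = 258/461 ≈ 0.559653.
d = −(3/4) ln(1 − 4p/3) = −0.75 ln(1 − 0.746204) = −0.75 ln(0.253796)
  = −0.75 × (-1.371224) = 1.028418 substitutions/site.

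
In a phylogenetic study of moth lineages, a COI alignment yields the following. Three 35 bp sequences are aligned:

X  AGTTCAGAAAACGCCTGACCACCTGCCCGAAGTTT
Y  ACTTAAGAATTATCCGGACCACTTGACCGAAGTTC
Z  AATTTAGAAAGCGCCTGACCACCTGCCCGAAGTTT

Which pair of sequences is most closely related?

X and Z

X–Y: 10/35 differ, p = 0.286, d = 0.360.
X–Z: 3/35 differ, p = 0.086, d = 0.091.
Y–Z: 10/35 differ, p = 0.286, d = 0.360.
The smallest distance is between X and Z.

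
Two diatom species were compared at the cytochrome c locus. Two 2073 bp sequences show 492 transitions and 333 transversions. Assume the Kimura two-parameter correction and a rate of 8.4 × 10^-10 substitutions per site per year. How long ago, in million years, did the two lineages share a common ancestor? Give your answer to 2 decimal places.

357.88

P = 492/2073 ≈ 0.237337 and Q = 333/2073 ≈ 0.160637.
Under the Kimura two-parameter model, d = −½ ln(1 − 2P − Q) − ¼ ln(1 − 2Q).
1 − 2P − Q = 0.364689, giving −½ ln(0.364689) = 0.504355.
1 − 2Q = 0.678726, giving −¼ ln(0.678726) = 0.096884.
d = 0.504355 + 0.096884 = 0.601239.
Under a molecular clock d = 2μt, so t = d/(2μ) = 0.601239 / (2 × 8.4 × 10^-10) = 357.88 million years.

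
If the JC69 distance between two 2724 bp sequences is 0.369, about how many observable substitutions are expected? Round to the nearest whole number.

Invert JC69: p = (3/4)(1 − e^(−4d/3)) = 0.75 × (1 − e^(-0.492)) = 0.75 × (1 − 0.611402) = 0.291449.
Expected differing sites = pL ≈ 0.291449 × 2724 = 793.907076 ≈ 794.

794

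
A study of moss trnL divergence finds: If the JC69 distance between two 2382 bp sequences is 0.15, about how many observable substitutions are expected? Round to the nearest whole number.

Invert JC69: p = (3/4)(1 − e^(−4d/3)) = 0.75 × (1 − e^(-0.2)) = 0.75 × (1 − 0.818731) = 0.135952.
Expected differing sites = pL ≈ 0.135952 × 2382 = 323.837664 ≈ 324.

324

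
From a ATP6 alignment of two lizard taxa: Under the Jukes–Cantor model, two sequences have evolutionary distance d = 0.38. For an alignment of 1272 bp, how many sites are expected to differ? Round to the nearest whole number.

Invert JC69: p = (3/4)(1 − e^(−4d/3)) = 0.75 × (1 − e^(-0.506667)) = 0.75 × (1 − 0.602500) = 0.298125.
Expected differing sites = pL ≈ 0.298125 × 1272 = 379.215 ≈ 379.

379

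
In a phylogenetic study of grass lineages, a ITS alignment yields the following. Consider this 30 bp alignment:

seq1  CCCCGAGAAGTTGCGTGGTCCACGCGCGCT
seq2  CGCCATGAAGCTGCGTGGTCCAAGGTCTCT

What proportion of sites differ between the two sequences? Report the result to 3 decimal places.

The sequences differ at 8 of 30 positions (sites 2, 5, 6, 11, 23, 25, 26, 28).
p = 8/30 = 0.266666… ≈ 0.267 (to 3 d.p.).

0.267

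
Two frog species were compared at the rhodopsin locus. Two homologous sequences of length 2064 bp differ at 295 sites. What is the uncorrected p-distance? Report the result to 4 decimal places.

0.1429

p = 295/2064 = 0.142926… ≈ 0.1429 (to 4 d.p.).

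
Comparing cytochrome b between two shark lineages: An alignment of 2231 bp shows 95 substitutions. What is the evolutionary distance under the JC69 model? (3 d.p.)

0.044

p = 95/2231 ≈ 0.042582.
d = −(3/4) ln(1 − 4p/3) = −0.75 ln(1 − 0.056776) = −0.75 ln(0.943224)
  = −0.75 × (-0.058451) = 0.043838 substitutions/site.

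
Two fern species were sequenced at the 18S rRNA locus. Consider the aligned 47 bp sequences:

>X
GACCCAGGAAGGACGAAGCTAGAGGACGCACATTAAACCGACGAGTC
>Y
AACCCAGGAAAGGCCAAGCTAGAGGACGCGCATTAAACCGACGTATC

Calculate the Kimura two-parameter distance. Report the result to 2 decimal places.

Of 47 sites, 5 differences are transitions and 2 are transversions, so P = 5/47 ≈ 0.106383 and Q = 2/47 ≈ 0.042553.
Under the Kimura two-parameter model, d = −½ ln(1 − 2P − Q) − ¼ ln(1 − 2Q).
1 − 2P − Q = 0.744681, giving −½ ln(0.744681) = 0.147400.
1 − 2Q = 0.914894, giving −¼ ln(0.914894) = 0.022237.
d = 0.147400 + 0.022237 = 0.169637.

0.17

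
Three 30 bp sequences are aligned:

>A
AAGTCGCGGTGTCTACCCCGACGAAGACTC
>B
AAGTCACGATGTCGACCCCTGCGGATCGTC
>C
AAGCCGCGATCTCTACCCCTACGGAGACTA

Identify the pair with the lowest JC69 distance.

A and C

A–B: 9/30 differ, p = 0.300, d = 0.383.
A–C: 6/30 differ, p = 0.200, d = 0.233.
B–C: 9/30 differ, p = 0.300, d = 0.383.
The smallest distance is between A and C.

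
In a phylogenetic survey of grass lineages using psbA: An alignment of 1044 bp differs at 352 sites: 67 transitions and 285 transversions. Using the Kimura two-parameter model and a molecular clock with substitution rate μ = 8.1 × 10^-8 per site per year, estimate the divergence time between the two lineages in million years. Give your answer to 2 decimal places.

2.80

P = 67/1044 ≈ 0.064176 and Q = 285/1044 ≈ 0.272989.
Under the Kimura two-parameter model, d = −½ ln(1 − 2P − Q) − ¼ ln(1 − 2Q).
1 − 2P − Q = 0.598659, giving −½ ln(0.598659) = 0.256532.
1 − 2Q = 0.454022, giving −¼ ln(0.454022) = 0.197402.
d = 0.256532 + 0.197402 = 0.453934.
Under a molecular clock d = 2μt, so t = d/(2μ) = 0.453934 / (2 × 8.1 × 10^-8) = 2.80 million years.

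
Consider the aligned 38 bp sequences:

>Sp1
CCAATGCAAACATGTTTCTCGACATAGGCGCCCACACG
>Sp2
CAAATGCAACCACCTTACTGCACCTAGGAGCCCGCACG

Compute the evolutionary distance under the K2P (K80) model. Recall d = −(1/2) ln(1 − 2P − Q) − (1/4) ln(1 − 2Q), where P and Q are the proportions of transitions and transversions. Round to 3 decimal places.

Of 38 sites, 2 differences are transitions and 8 are transversions, so P = 2/38 ≈ 0.052632 and Q = 8/38 ≈ 0.210526.
Under the Kimura two-parameter model, d = −½ ln(1 − 2P − Q) − ¼ ln(1 − 2Q).
1 − 2P − Q = 0.68421, giving −½ ln(0.68421) = 0.189745.
1 − 2Q = 0.578948, giving −¼ ln(0.578948) = 0.136636.
d = 0.189745 + 0.136636 = 0.326381.

0.326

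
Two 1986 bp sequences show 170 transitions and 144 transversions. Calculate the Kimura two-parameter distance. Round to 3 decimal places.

0.179

P = 170/1986 ≈ 0.085599 and Q = 144/1986 ≈ 0.072508.
Under the Kimura two-parameter model, d = −½ ln(1 − 2P − Q) − ¼ ln(1 − 2Q).
1 − 2P − Q = 0.756294, giving −½ ln(0.756294) = 0.139663.
1 − 2Q = 0.854984, giving −¼ ln(0.854984) = 0.039168.
d = 0.139663 + 0.039168 = 0.178831.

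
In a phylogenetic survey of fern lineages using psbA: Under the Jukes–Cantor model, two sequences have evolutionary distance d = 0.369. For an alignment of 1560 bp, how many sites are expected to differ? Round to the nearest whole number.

Invert JC69: p = (3/4)(1 − e^(−4d/3)) = 0.75 × (1 − e^(-0.492)) = 0.75 × (1 − 0.611402) = 0.291449.
Expected differing sites = pL ≈ 0.291449 × 1560 = 454.66044 ≈ 455.

455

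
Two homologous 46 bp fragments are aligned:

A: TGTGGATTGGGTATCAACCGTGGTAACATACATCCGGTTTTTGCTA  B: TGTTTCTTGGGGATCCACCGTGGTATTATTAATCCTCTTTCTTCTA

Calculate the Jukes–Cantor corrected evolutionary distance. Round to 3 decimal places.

0.355

The sequences differ at 13 of 46 sites, so p = 13/46 ≈ 0.282609.
d = −(3/4) ln(1 − 4p/3) = −0.75 ln(1 − 0.376812) = −0.75 ln(0.623188)
  = −0.75 × (-0.472907) = 0.354680 substitutions/site.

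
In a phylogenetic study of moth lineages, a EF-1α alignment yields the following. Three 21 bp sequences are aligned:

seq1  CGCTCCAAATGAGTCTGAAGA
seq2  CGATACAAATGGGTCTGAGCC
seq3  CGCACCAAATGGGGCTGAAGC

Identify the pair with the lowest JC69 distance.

seq1 and seq3

seq1–seq2: 6/21 differ, p = 0.286, d = 0.360.
seq1–seq3: 4/21 differ, p = 0.190, d = 0.220.
seq2–seq3: 6/21 differ, p = 0.286, d = 0.360.
The smallest distance is between seq1 and seq3.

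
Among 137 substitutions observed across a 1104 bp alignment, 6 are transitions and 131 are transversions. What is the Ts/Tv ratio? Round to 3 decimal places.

0.046

R = 6/131 = 0.045801… ≈ 0.046 (to 3 d.p.).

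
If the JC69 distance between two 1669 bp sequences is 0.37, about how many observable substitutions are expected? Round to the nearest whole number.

Invert JC69: p = (3/4)(1 − e^(−4d/3)) = 0.75 × (1 − e^(-0.493333)) = 0.75 × (1 − 0.610588) = 0.292059.
Expected differing sites = pL ≈ 0.292059 × 1669 = 487.446471 ≈ 487.

487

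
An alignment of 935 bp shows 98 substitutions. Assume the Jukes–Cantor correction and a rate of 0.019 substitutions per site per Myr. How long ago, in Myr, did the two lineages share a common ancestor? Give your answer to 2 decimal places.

p = 98/935 ≈ 0.104813.
d = −(3/4) ln(1 − 4p/3) = −0.75 ln(1 − 0.139751) = −0.75 ln(0.860249)
  = −0.75 × (-0.150533) = 0.112900 substitutions/site.
Under a molecular clock d = 2μt, so t = d/(2μ) = 0.112900 / (2 × 0.019) = 2.97 Myr.

2.97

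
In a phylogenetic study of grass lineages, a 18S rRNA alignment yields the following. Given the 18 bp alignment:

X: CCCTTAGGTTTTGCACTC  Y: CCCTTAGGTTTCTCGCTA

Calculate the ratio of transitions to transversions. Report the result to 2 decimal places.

Transitions are A↔G and C↔T; transversions are all other mismatches.
Transitions: 2. Transversions: 2.
R = 2/2 = 1.00.

1.00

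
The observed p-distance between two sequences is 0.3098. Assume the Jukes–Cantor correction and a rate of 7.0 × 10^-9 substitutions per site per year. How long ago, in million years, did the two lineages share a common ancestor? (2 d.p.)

28.55

d = −(3/4) ln(1 − 4p/3) = −0.75 ln(1 − 0.413067) = −0.75 ln(0.586933)
  = −0.75 × (-0.532845) = 0.399634 substitutions/site.
Under a molecular clock d = 2μt, so t = d/(2μ) = 0.399634 / (2 × 7.0 × 10^-9) = 28.55 million years.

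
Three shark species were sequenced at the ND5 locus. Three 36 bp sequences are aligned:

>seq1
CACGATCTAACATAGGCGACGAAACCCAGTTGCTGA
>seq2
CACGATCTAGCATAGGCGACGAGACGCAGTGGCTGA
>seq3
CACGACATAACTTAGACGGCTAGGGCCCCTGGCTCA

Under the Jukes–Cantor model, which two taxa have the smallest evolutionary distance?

seq1–seq2: 4/36 differ, p = 0.111, d = 0.120.
seq1–seq3: 13/36 differ, p = 0.361, d = 0.493.
seq2–seq3: 13/36 differ, p = 0.361, d = 0.493.
The smallest distance is between seq1 and seq2.

seq1 and seq2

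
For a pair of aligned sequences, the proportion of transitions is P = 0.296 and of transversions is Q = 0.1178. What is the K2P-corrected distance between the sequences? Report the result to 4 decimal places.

0.6858

Under the Kimura two-parameter model, d = −½ ln(1 − 2P − Q) − ¼ ln(1 − 2Q).
1 − 2P − Q = 0.2902, giving −½ ln(0.2902) = 0.618592.
1 − 2Q = 0.7644, giving −¼ ln(0.7644) = 0.067166.
d = 0.618592 + 0.067166 = 0.685758.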